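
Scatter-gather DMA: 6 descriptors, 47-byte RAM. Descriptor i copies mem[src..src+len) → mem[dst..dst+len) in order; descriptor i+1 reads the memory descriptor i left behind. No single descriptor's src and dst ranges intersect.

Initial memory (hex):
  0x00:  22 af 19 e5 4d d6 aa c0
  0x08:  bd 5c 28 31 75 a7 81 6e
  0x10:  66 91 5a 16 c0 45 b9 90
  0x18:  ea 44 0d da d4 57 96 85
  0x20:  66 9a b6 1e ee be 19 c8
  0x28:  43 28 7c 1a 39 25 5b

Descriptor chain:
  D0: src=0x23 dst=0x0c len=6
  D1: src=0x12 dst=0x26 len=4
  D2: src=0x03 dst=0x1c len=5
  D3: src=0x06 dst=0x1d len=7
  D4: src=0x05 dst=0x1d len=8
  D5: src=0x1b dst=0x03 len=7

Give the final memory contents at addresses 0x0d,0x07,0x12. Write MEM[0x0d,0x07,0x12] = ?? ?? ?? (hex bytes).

[0] 0x23->0x0c len=6 : 1e ee be 19 c8 43
[1] 0x12->0x26 len=4 : 5a 16 c0 45
[2] 0x03->0x1c len=5 : e5 4d d6 aa c0
[3] 0x06->0x1d len=7 : aa c0 bd 5c 28 31 1e
[4] 0x05->0x1d len=8 : d6 aa c0 bd 5c 28 31 1e
[5] 0x1b->0x03 len=7 : da e5 d6 aa c0 bd 5c
query mem[0x0d]=0xee, mem[0x07]=0xc0, mem[0x12]=0x5a

MEM[0x0d,0x07,0x12] = ee c0 5a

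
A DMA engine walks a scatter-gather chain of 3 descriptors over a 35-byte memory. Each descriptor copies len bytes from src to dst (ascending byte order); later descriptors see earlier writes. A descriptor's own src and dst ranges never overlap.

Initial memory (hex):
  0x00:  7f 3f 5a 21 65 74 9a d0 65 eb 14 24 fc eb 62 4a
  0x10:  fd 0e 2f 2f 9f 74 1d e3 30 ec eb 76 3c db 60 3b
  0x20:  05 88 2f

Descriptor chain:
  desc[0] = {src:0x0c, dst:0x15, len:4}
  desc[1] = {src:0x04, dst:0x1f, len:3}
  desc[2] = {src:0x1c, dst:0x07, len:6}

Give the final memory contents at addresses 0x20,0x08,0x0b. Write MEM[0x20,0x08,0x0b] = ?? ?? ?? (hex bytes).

MEM[0x20,0x08,0x0b] = 74 db 74

#0 dst[0x15+4] := {0xfc,0xeb,0x62,0x4a}
#1 dst[0x1f+3] := {0x65,0x74,0x9a}
#2 dst[0x07+6] := {0x3c,0xdb,0x60,0x65,0x74,0x9a}
query mem[0x20]=0x74, mem[0x08]=0xdb, mem[0x0b]=0x74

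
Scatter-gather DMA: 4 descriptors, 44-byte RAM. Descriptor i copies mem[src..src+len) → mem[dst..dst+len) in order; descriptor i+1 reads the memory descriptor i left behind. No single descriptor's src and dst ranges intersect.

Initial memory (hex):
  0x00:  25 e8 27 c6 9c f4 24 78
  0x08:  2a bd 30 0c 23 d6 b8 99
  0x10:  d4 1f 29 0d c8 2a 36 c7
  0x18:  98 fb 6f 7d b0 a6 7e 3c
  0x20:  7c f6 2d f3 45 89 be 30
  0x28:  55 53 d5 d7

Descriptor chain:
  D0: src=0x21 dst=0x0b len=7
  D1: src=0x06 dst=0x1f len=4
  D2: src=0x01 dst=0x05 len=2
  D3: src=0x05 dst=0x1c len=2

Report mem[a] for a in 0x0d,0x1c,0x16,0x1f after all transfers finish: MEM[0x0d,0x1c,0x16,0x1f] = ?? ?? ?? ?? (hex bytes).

MEM[0x0d,0x1c,0x16,0x1f] = f3 e8 36 24

  after D0: wrote 7B at 0x0b = f62df34589be30
  after D1: wrote 4B at 0x1f = 24782abd
  after D2: wrote 2B at 0x05 = e827
  after D3: wrote 2B at 0x1c = e827
query mem[0x0d]=0xf3, mem[0x1c]=0xe8, mem[0x16]=0x36, mem[0x1f]=0x24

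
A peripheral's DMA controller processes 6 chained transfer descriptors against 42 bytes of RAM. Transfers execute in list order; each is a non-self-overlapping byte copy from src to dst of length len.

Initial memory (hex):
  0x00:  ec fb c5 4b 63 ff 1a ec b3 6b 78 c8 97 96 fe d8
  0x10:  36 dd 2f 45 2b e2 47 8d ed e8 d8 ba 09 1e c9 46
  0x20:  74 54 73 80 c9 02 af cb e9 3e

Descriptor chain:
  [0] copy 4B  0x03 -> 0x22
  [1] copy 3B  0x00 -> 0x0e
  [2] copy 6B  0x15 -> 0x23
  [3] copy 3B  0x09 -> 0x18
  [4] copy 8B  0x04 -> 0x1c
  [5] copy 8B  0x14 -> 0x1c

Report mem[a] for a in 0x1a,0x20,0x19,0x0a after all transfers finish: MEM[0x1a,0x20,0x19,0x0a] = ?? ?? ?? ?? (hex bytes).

  after D0: wrote 4B at 0x22 = 4b63ff1a
  after D1: wrote 3B at 0x0e = ecfbc5
  after D2: wrote 6B at 0x23 = e2478dede8d8
  after D3: wrote 3B at 0x18 = 6b78c8
  after D4: wrote 8B at 0x1c = 63ff1aecb36b78c8
  after D5: wrote 8B at 0x1c = 2be2478d6b78c8ba
query mem[0x1a]=0xc8, mem[0x20]=0x6b, mem[0x19]=0x78, mem[0x0a]=0x78

MEM[0x1a,0x20,0x19,0x0a] = c8 6b 78 78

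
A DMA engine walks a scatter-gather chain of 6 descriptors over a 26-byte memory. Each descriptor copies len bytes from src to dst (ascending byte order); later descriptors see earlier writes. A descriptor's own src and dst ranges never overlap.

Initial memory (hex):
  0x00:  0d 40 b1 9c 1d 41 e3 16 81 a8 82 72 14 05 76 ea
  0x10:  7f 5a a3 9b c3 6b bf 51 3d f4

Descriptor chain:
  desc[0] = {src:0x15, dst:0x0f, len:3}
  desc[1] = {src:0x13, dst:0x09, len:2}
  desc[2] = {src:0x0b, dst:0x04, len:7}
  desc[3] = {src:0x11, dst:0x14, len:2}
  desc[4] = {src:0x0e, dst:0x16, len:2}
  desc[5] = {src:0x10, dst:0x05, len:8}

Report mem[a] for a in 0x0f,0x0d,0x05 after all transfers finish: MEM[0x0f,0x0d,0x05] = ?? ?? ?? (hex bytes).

  after D0: wrote 3B at 0x0f = 6bbf51
  after D1: wrote 2B at 0x09 = 9bc3
  after D2: wrote 7B at 0x04 = 721405766bbf51
  after D3: wrote 2B at 0x14 = 51a3
  after D4: wrote 2B at 0x16 = 766b
  after D5: wrote 8B at 0x05 = bf51a39b51a3766b
query mem[0x0f]=0x6b, mem[0x0d]=0x05, mem[0x05]=0xbf

MEM[0x0f,0x0d,0x05] = 6b 05 bf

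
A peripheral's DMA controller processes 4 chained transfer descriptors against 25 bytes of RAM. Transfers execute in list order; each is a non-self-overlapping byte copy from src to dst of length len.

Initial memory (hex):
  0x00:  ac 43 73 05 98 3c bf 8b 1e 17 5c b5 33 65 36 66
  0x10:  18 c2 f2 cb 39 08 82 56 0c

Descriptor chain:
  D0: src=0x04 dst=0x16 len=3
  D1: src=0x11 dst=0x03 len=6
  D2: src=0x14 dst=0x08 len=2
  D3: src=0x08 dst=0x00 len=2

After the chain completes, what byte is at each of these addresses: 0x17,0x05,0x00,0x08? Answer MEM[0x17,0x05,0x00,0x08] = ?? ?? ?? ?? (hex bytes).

#0 dst[0x16+3] := {0x98,0x3c,0xbf}
#1 dst[0x03+6] := {0xc2,0xf2,0xcb,0x39,0x08,0x98}
#2 dst[0x08+2] := {0x39,0x08}
#3 dst[0x00+2] := {0x39,0x08}
query mem[0x17]=0x3c, mem[0x05]=0xcb, mem[0x00]=0x39, mem[0x08]=0x39

MEM[0x17,0x05,0x00,0x08] = 3c cb 39 39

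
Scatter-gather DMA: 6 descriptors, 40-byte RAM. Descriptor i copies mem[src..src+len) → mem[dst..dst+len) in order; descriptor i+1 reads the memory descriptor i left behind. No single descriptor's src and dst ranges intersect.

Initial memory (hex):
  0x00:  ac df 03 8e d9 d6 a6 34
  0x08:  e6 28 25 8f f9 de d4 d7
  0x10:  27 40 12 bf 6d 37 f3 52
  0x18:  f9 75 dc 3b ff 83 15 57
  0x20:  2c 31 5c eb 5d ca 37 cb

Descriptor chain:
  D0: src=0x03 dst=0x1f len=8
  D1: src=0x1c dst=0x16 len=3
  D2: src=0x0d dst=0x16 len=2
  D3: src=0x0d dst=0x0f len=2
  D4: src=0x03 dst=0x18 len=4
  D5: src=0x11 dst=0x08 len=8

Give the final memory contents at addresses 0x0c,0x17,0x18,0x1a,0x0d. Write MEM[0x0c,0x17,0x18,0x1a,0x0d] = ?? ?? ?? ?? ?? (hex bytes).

MEM[0x0c,0x17,0x18,0x1a,0x0d] = 37 d4 8e d6 de

  after D0: wrote 8B at 0x1f = 8ed9d6a634e62825
  after D1: wrote 3B at 0x16 = ff8315
  after D2: wrote 2B at 0x16 = ded4
  after D3: wrote 2B at 0x0f = ded4
  after D4: wrote 4B at 0x18 = 8ed9d6a6
  after D5: wrote 8B at 0x08 = 4012bf6d37ded48e
query mem[0x0c]=0x37, mem[0x17]=0xd4, mem[0x18]=0x8e, mem[0x1a]=0xd6, mem[0x0d]=0xde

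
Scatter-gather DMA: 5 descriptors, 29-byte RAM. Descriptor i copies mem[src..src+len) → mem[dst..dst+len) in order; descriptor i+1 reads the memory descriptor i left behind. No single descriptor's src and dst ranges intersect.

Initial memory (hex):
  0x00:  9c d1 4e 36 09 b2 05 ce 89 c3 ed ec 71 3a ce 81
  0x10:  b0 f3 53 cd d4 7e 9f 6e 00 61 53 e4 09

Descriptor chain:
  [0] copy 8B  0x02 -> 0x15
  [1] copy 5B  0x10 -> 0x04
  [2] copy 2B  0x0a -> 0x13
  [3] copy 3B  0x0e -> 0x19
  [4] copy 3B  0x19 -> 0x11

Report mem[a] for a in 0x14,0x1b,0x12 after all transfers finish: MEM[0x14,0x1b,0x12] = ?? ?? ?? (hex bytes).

[0] 0x02->0x15 len=8 : 4e 36 09 b2 05 ce 89 c3
[1] 0x10->0x04 len=5 : b0 f3 53 cd d4
[2] 0x0a->0x13 len=2 : ed ec
[3] 0x0e->0x19 len=3 : ce 81 b0
[4] 0x19->0x11 len=3 : ce 81 b0
query mem[0x14]=0xec, mem[0x1b]=0xb0, mem[0x12]=0x81

MEM[0x14,0x1b,0x12] = ec b0 81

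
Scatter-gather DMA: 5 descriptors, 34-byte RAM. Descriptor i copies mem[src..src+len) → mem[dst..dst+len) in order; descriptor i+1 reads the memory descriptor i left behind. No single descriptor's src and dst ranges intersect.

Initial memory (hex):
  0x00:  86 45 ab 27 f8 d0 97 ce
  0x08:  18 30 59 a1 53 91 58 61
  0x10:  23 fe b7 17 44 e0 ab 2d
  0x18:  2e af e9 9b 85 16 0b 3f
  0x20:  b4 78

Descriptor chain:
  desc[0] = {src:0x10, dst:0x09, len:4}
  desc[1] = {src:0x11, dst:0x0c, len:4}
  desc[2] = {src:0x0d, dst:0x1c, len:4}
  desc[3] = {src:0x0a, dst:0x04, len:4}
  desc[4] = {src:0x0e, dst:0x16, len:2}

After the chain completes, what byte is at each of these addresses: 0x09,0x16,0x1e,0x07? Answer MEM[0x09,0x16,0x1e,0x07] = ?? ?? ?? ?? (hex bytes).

D0: mem[0x09..0x0c] <- [23 fe b7 17]
D1: mem[0x0c..0x0f] <- [fe b7 17 44]
D2: mem[0x1c..0x1f] <- [b7 17 44 23]
D3: mem[0x04..0x07] <- [fe b7 fe b7]
D4: mem[0x16..0x17] <- [17 44]
query mem[0x09]=0x23, mem[0x16]=0x17, mem[0x1e]=0x44, mem[0x07]=0xb7

MEM[0x09,0x16,0x1e,0x07] = 23 17 44 b7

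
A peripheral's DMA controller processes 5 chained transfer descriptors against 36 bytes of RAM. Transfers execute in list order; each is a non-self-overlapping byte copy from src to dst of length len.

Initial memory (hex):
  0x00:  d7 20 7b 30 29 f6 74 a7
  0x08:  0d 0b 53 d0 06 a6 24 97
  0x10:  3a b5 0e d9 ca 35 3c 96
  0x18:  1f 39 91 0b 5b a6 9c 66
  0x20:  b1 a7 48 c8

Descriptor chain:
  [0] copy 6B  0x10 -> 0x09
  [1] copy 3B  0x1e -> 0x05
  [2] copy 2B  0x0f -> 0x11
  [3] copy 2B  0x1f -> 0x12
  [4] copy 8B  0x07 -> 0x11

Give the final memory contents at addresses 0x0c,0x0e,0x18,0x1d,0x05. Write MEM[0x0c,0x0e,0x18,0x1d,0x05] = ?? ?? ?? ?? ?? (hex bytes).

MEM[0x0c,0x0e,0x18,0x1d,0x05] = d9 35 35 a6 9c

D0: mem[0x09..0x0e] <- [3a b5 0e d9 ca 35]
D1: mem[0x05..0x07] <- [9c 66 b1]
D2: mem[0x11..0x12] <- [97 3a]
D3: mem[0x12..0x13] <- [66 b1]
D4: mem[0x11..0x18] <- [b1 0d 3a b5 0e d9 ca 35]
query mem[0x0c]=0xd9, mem[0x0e]=0x35, mem[0x18]=0x35, mem[0x1d]=0xa6, mem[0x05]=0x9c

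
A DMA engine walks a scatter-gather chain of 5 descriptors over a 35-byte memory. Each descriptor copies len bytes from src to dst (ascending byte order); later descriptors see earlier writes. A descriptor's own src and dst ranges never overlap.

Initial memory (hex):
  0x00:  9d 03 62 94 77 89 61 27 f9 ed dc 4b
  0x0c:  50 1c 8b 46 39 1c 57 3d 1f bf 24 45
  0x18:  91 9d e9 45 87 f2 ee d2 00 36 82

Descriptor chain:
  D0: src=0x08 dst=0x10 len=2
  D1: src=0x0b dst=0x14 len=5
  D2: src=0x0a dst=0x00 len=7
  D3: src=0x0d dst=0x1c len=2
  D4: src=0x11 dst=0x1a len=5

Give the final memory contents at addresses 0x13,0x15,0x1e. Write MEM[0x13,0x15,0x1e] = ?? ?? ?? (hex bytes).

#0 dst[0x10+2] := {0xf9,0xed}
#1 dst[0x14+5] := {0x4b,0x50,0x1c,0x8b,0x46}
#2 dst[0x00+7] := {0xdc,0x4b,0x50,0x1c,0x8b,0x46,0xf9}
#3 dst[0x1c+2] := {0x1c,0x8b}
#4 dst[0x1a+5] := {0xed,0x57,0x3d,0x4b,0x50}
query mem[0x13]=0x3d, mem[0x15]=0x50, mem[0x1e]=0x50

MEM[0x13,0x15,0x1e] = 3d 50 50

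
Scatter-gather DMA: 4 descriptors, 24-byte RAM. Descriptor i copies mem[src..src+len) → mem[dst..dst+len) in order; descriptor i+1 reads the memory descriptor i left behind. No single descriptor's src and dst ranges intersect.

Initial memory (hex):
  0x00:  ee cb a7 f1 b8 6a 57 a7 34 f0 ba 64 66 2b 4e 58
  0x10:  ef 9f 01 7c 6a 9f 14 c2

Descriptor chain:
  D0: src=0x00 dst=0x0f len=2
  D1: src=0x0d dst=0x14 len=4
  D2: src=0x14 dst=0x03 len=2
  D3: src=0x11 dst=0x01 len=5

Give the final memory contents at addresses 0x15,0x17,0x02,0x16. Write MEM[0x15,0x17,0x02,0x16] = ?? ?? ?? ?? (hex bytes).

D0: mem[0x0f..0x10] <- [ee cb]
D1: mem[0x14..0x17] <- [2b 4e ee cb]
D2: mem[0x03..0x04] <- [2b 4e]
D3: mem[0x01..0x05] <- [9f 01 7c 2b 4e]
query mem[0x15]=0x4e, mem[0x17]=0xcb, mem[0x02]=0x01, mem[0x16]=0xee

MEM[0x15,0x17,0x02,0x16] = 4e cb 01 ee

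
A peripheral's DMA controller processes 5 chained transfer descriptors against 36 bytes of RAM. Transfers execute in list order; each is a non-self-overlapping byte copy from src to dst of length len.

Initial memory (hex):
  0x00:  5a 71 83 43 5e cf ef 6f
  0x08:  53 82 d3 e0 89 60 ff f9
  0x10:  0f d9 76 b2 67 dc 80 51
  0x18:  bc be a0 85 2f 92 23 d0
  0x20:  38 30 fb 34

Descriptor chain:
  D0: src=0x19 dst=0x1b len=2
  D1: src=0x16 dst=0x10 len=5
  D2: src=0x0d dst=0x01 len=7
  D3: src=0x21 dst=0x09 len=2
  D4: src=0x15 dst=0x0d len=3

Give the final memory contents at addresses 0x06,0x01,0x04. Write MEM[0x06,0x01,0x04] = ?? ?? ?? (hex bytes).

  after D0: wrote 2B at 0x1b = bea0
  after D1: wrote 5B at 0x10 = 8051bcbea0
  after D2: wrote 7B at 0x01 = 60fff98051bcbe
  after D3: wrote 2B at 0x09 = 30fb
  after D4: wrote 3B at 0x0d = dc8051
query mem[0x06]=0xbc, mem[0x01]=0x60, mem[0x04]=0x80

MEM[0x06,0x01,0x04] = bc 60 80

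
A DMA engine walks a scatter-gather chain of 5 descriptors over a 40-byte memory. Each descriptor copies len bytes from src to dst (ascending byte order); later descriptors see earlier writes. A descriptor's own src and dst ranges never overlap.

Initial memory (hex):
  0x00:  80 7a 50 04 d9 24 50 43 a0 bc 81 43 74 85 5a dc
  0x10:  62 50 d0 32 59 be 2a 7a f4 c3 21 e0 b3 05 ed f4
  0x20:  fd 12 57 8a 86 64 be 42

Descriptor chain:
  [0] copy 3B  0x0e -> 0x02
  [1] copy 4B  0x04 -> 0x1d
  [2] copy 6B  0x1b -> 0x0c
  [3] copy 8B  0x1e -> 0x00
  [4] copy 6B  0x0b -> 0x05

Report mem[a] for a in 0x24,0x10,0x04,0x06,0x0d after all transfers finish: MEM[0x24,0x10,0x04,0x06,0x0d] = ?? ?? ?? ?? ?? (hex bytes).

MEM[0x24,0x10,0x04,0x06,0x0d] = 86 50 57 e0 b3

D0: mem[0x02..0x04] <- [5a dc 62]
D1: mem[0x1d..0x20] <- [62 24 50 43]
D2: mem[0x0c..0x11] <- [e0 b3 62 24 50 43]
D3: mem[0x00..0x07] <- [24 50 43 12 57 8a 86 64]
D4: mem[0x05..0x0a] <- [43 e0 b3 62 24 50]
query mem[0x24]=0x86, mem[0x10]=0x50, mem[0x04]=0x57, mem[0x06]=0xe0, mem[0x0d]=0xb3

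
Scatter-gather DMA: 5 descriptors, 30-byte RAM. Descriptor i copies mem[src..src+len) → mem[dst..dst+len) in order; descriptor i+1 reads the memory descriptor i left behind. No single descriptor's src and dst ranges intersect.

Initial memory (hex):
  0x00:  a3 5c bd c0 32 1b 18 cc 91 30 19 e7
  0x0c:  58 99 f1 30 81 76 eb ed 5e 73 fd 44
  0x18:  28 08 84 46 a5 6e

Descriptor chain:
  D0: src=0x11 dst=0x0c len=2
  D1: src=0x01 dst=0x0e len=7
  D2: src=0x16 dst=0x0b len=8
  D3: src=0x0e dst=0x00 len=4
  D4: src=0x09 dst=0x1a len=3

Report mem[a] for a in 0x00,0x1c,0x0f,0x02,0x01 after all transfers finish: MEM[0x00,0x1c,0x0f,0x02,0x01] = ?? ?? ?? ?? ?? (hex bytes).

#0 dst[0x0c+2] := {0x76,0xeb}
#1 dst[0x0e+7] := {0x5c,0xbd,0xc0,0x32,0x1b,0x18,0xcc}
#2 dst[0x0b+8] := {0xfd,0x44,0x28,0x08,0x84,0x46,0xa5,0x6e}
#3 dst[0x00+4] := {0x08,0x84,0x46,0xa5}
#4 dst[0x1a+3] := {0x30,0x19,0xfd}
query mem[0x00]=0x08, mem[0x1c]=0xfd, mem[0x0f]=0x84, mem[0x02]=0x46, mem[0x01]=0x84

MEM[0x00,0x1c,0x0f,0x02,0x01] = 08 fd 84 46 84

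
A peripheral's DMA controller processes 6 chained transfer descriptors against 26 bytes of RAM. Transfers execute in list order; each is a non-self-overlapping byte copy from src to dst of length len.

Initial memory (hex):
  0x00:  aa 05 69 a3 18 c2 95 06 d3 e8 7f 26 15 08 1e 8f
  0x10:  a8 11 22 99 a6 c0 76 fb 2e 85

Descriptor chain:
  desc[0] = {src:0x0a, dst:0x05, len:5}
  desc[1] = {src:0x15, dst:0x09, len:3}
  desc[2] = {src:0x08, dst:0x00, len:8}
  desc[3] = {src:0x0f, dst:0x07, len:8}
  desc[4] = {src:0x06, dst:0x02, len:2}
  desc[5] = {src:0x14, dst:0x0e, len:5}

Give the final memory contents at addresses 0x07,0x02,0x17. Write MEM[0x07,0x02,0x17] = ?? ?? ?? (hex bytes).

#0 dst[0x05+5] := {0x7f,0x26,0x15,0x08,0x1e}
#1 dst[0x09+3] := {0xc0,0x76,0xfb}
#2 dst[0x00+8] := {0x08,0xc0,0x76,0xfb,0x15,0x08,0x1e,0x8f}
#3 dst[0x07+8] := {0x8f,0xa8,0x11,0x22,0x99,0xa6,0xc0,0x76}
#4 dst[0x02+2] := {0x1e,0x8f}
#5 dst[0x0e+5] := {0xa6,0xc0,0x76,0xfb,0x2e}
query mem[0x07]=0x8f, mem[0x02]=0x1e, mem[0x17]=0xfb

MEM[0x07,0x02,0x17] = 8f 1e fb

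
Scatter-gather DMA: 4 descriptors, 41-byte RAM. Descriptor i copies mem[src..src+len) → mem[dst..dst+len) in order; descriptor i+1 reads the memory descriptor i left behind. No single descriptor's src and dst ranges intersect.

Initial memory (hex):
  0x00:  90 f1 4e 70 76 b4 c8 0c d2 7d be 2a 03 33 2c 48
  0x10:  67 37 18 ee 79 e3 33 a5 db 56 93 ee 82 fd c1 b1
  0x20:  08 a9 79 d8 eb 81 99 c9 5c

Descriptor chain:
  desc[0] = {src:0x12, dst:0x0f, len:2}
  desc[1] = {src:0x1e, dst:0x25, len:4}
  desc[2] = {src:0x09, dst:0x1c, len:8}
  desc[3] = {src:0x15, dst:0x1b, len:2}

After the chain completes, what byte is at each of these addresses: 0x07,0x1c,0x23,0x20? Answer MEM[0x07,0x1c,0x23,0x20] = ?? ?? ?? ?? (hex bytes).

MEM[0x07,0x1c,0x23,0x20] = 0c 33 ee 33

D0: mem[0x0f..0x10] <- [18 ee]
D1: mem[0x25..0x28] <- [c1 b1 08 a9]
D2: mem[0x1c..0x23] <- [7d be 2a 03 33 2c 18 ee]
D3: mem[0x1b..0x1c] <- [e3 33]
query mem[0x07]=0x0c, mem[0x1c]=0x33, mem[0x23]=0xee, mem[0x20]=0x33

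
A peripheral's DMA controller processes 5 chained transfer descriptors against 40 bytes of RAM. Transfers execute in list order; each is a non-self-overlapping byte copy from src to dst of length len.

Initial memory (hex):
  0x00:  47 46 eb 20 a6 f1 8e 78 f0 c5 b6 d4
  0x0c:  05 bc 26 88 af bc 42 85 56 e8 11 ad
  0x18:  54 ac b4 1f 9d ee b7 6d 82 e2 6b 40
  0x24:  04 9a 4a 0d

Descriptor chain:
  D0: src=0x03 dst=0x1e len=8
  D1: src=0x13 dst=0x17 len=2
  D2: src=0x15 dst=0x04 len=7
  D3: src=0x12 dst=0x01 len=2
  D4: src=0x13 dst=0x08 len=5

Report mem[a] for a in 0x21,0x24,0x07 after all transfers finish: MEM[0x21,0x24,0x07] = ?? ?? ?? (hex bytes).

#0 dst[0x1e+8] := {0x20,0xa6,0xf1,0x8e,0x78,0xf0,0xc5,0xb6}
#1 dst[0x17+2] := {0x85,0x56}
#2 dst[0x04+7] := {0xe8,0x11,0x85,0x56,0xac,0xb4,0x1f}
#3 dst[0x01+2] := {0x42,0x85}
#4 dst[0x08+5] := {0x85,0x56,0xe8,0x11,0x85}
query mem[0x21]=0x8e, mem[0x24]=0xc5, mem[0x07]=0x56

MEM[0x21,0x24,0x07] = 8e c5 56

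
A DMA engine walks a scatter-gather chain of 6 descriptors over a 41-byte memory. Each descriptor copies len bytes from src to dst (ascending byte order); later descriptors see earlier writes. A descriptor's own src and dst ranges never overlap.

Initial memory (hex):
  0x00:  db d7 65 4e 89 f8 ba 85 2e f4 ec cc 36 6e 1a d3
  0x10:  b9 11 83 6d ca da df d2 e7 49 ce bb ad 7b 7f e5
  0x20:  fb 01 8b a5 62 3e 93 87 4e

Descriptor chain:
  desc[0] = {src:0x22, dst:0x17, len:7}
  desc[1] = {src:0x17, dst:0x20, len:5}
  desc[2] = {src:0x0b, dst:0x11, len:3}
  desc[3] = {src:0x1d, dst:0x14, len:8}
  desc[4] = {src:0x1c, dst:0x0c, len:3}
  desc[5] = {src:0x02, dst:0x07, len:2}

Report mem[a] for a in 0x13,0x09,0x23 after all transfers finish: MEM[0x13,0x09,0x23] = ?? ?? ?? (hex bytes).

MEM[0x13,0x09,0x23] = 6e f4 3e

  after D0: wrote 7B at 0x17 = 8ba5623e93874e
  after D1: wrote 5B at 0x20 = 8ba5623e93
  after D2: wrote 3B at 0x11 = cc366e
  after D3: wrote 8B at 0x14 = 4e7fe58ba5623e93
  after D4: wrote 3B at 0x0c = 874e7f
  after D5: wrote 2B at 0x07 = 654e
query mem[0x13]=0x6e, mem[0x09]=0xf4, mem[0x23]=0x3e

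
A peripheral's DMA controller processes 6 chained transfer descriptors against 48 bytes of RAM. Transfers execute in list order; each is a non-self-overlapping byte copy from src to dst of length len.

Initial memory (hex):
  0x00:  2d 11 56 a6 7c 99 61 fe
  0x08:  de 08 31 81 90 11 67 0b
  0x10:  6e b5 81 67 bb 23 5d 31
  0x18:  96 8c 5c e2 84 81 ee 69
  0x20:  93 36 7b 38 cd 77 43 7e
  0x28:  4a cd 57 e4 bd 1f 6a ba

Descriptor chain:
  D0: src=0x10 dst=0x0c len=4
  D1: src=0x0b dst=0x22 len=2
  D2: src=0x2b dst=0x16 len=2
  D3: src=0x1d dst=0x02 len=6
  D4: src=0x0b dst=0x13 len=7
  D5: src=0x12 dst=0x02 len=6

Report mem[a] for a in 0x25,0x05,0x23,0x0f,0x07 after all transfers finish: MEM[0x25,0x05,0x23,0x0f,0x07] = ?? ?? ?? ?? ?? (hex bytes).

#0 dst[0x0c+4] := {0x6e,0xb5,0x81,0x67}
#1 dst[0x22+2] := {0x81,0x6e}
#2 dst[0x16+2] := {0xe4,0xbd}
#3 dst[0x02+6] := {0x81,0xee,0x69,0x93,0x36,0x81}
#4 dst[0x13+7] := {0x81,0x6e,0xb5,0x81,0x67,0x6e,0xb5}
#5 dst[0x02+6] := {0x81,0x81,0x6e,0xb5,0x81,0x67}
query mem[0x25]=0x77, mem[0x05]=0xb5, mem[0x23]=0x6e, mem[0x0f]=0x67, mem[0x07]=0x67

MEM[0x25,0x05,0x23,0x0f,0x07] = 77 b5 6e 67 67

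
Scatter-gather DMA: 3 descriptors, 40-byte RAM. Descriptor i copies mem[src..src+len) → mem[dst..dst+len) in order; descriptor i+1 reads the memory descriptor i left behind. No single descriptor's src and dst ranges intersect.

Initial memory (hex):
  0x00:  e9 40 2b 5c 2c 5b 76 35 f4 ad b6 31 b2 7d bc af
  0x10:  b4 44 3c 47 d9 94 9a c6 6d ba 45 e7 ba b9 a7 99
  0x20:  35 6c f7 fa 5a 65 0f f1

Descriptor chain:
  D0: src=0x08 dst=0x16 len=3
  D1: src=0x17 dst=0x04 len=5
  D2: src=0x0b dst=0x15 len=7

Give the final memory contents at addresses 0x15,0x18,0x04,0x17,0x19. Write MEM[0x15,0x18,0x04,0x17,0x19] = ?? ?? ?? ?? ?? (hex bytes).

MEM[0x15,0x18,0x04,0x17,0x19] = 31 bc ad 7d af

#0 dst[0x16+3] := {0xf4,0xad,0xb6}
#1 dst[0x04+5] := {0xad,0xb6,0xba,0x45,0xe7}
#2 dst[0x15+7] := {0x31,0xb2,0x7d,0xbc,0xaf,0xb4,0x44}
query mem[0x15]=0x31, mem[0x18]=0xbc, mem[0x04]=0xad, mem[0x17]=0x7d, mem[0x19]=0xaf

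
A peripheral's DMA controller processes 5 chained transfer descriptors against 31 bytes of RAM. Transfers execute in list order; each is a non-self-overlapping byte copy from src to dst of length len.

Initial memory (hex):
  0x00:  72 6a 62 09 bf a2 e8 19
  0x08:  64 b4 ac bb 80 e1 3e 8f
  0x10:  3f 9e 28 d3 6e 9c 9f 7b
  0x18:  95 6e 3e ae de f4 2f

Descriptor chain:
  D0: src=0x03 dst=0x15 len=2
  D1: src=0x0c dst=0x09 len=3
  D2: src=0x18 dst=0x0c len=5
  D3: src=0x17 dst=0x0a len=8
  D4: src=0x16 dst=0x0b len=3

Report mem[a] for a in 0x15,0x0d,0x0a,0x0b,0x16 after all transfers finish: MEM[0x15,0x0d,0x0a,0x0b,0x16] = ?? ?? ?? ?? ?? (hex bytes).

[0] 0x03->0x15 len=2 : 09 bf
[1] 0x0c->0x09 len=3 : 80 e1 3e
[2] 0x18->0x0c len=5 : 95 6e 3e ae de
[3] 0x17->0x0a len=8 : 7b 95 6e 3e ae de f4 2f
[4] 0x16->0x0b len=3 : bf 7b 95
query mem[0x15]=0x09, mem[0x0d]=0x95, mem[0x0a]=0x7b, mem[0x0b]=0xbf, mem[0x16]=0xbf

MEM[0x15,0x0d,0x0a,0x0b,0x16] = 09 95 7b bf bf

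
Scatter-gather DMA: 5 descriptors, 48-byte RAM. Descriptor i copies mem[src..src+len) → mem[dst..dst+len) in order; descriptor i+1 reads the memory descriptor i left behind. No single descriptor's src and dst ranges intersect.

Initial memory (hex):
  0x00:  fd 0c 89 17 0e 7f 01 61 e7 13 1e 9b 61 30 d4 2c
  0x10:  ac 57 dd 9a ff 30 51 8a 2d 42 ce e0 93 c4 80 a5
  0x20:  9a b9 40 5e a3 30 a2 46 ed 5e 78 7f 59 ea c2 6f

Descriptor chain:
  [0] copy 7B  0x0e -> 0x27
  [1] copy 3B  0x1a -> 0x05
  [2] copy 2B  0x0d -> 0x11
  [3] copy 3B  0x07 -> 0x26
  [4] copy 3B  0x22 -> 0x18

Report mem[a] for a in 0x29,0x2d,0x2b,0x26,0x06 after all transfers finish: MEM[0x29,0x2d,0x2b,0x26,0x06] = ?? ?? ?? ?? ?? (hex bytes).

MEM[0x29,0x2d,0x2b,0x26,0x06] = ac ff dd 93 e0

  after D0: wrote 7B at 0x27 = d42cac57dd9aff
  after D1: wrote 3B at 0x05 = cee093
  after D2: wrote 2B at 0x11 = 30d4
  after D3: wrote 3B at 0x26 = 93e713
  after D4: wrote 3B at 0x18 = 405ea3
query mem[0x29]=0xac, mem[0x2d]=0xff, mem[0x2b]=0xdd, mem[0x26]=0x93, mem[0x06]=0xe0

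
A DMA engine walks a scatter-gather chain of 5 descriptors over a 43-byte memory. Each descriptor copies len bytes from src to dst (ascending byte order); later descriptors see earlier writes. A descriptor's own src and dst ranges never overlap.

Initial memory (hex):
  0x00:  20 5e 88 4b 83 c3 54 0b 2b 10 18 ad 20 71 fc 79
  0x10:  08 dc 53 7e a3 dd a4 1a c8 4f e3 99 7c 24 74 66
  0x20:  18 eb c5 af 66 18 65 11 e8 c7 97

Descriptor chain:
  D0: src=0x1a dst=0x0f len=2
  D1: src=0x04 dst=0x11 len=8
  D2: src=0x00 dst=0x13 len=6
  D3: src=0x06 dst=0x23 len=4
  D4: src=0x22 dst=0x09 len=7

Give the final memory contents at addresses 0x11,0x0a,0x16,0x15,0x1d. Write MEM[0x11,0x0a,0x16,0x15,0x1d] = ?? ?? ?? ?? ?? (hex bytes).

#0 dst[0x0f+2] := {0xe3,0x99}
#1 dst[0x11+8] := {0x83,0xc3,0x54,0x0b,0x2b,0x10,0x18,0xad}
#2 dst[0x13+6] := {0x20,0x5e,0x88,0x4b,0x83,0xc3}
#3 dst[0x23+4] := {0x54,0x0b,0x2b,0x10}
#4 dst[0x09+7] := {0xc5,0x54,0x0b,0x2b,0x10,0x11,0xe8}
query mem[0x11]=0x83, mem[0x0a]=0x54, mem[0x16]=0x4b, mem[0x15]=0x88, mem[0x1d]=0x24

MEM[0x11,0x0a,0x16,0x15,0x1d] = 83 54 4b 88 24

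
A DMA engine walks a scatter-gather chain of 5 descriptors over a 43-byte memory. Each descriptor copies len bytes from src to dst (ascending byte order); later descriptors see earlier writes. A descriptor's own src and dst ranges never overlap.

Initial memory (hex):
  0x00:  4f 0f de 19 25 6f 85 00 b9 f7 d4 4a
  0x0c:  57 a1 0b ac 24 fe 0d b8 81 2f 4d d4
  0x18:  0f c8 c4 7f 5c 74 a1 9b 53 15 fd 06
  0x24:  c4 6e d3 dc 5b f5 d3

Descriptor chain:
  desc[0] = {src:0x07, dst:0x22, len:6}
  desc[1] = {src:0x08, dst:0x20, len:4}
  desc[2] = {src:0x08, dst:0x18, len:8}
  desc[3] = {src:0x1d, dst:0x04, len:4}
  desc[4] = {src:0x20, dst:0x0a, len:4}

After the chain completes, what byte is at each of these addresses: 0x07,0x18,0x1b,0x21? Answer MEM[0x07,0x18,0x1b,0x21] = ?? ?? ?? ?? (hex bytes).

MEM[0x07,0x18,0x1b,0x21] = b9 b9 4a f7

  after D0: wrote 6B at 0x22 = 00b9f7d44a57
  after D1: wrote 4B at 0x20 = b9f7d44a
  after D2: wrote 8B at 0x18 = b9f7d44a57a10bac
  after D3: wrote 4B at 0x04 = a10bacb9
  after D4: wrote 4B at 0x0a = b9f7d44a
query mem[0x07]=0xb9, mem[0x18]=0xb9, mem[0x1b]=0x4a, mem[0x21]=0xf7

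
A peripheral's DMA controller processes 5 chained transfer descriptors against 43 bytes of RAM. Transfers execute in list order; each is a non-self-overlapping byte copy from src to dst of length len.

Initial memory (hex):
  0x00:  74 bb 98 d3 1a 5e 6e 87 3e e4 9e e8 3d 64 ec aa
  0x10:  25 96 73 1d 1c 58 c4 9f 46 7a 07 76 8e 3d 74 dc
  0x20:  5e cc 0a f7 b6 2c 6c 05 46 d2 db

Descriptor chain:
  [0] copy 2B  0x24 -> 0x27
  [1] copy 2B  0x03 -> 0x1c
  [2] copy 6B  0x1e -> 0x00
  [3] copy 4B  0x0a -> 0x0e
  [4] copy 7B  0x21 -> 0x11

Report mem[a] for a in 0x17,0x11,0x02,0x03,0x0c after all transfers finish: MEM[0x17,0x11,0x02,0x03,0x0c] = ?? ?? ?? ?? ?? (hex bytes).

MEM[0x17,0x11,0x02,0x03,0x0c] = b6 cc 5e cc 3d

[0] 0x24->0x27 len=2 : b6 2c
[1] 0x03->0x1c len=2 : d3 1a
[2] 0x1e->0x00 len=6 : 74 dc 5e cc 0a f7
[3] 0x0a->0x0e len=4 : 9e e8 3d 64
[4] 0x21->0x11 len=7 : cc 0a f7 b6 2c 6c b6
query mem[0x17]=0xb6, mem[0x11]=0xcc, mem[0x02]=0x5e, mem[0x03]=0xcc, mem[0x0c]=0x3d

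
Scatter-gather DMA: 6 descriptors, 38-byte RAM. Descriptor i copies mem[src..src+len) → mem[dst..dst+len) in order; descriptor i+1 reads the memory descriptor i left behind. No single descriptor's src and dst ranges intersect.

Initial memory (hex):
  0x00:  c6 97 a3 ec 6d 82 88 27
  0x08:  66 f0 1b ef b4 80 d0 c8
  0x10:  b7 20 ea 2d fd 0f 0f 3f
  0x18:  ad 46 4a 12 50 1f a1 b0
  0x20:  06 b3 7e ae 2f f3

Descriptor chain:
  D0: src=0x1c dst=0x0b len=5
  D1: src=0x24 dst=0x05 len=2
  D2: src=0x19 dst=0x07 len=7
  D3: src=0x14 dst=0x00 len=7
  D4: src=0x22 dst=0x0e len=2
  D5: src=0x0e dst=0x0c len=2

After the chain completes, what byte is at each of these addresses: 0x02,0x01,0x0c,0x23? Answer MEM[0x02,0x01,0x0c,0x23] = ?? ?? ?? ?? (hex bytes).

MEM[0x02,0x01,0x0c,0x23] = 0f 0f 7e ae

D0: mem[0x0b..0x0f] <- [50 1f a1 b0 06]
D1: mem[0x05..0x06] <- [2f f3]
D2: mem[0x07..0x0d] <- [46 4a 12 50 1f a1 b0]
D3: mem[0x00..0x06] <- [fd 0f 0f 3f ad 46 4a]
D4: mem[0x0e..0x0f] <- [7e ae]
D5: mem[0x0c..0x0d] <- [7e ae]
query mem[0x02]=0x0f, mem[0x01]=0x0f, mem[0x0c]=0x7e, mem[0x23]=0xae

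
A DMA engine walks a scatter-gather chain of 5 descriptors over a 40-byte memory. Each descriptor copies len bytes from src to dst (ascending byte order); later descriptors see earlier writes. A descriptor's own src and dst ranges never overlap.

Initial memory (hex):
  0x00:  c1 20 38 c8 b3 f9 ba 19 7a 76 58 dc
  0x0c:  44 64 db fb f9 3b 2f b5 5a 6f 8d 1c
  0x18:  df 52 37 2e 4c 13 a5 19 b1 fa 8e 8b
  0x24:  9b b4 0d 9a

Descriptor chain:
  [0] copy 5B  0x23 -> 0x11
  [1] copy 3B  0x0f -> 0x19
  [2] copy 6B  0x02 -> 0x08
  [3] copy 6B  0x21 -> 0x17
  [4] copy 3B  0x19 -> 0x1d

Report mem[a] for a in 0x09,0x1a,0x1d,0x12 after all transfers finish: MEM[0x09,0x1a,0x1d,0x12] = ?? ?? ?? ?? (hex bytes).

D0: mem[0x11..0x15] <- [8b 9b b4 0d 9a]
D1: mem[0x19..0x1b] <- [fb f9 8b]
D2: mem[0x08..0x0d] <- [38 c8 b3 f9 ba 19]
D3: mem[0x17..0x1c] <- [fa 8e 8b 9b b4 0d]
D4: mem[0x1d..0x1f] <- [8b 9b b4]
query mem[0x09]=0xc8, mem[0x1a]=0x9b, mem[0x1d]=0x8b, mem[0x12]=0x9b

MEM[0x09,0x1a,0x1d,0x12] = c8 9b 8b 9b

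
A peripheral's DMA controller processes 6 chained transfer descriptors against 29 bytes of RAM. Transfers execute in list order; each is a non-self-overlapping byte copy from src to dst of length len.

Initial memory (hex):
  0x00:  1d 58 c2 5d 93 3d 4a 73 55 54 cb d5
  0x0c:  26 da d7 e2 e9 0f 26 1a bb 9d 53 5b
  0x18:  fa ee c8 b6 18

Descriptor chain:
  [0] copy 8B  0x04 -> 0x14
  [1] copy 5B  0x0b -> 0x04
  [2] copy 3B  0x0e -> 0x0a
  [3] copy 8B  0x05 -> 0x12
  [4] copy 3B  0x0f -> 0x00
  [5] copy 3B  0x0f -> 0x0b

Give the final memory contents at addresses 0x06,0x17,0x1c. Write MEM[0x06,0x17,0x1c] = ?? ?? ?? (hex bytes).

MEM[0x06,0x17,0x1c] = da d7 18

  after D0: wrote 8B at 0x14 = 933d4a735554cbd5
  after D1: wrote 5B at 0x04 = d526dad7e2
  after D2: wrote 3B at 0x0a = d7e2e9
  after D3: wrote 8B at 0x12 = 26dad7e254d7e2e9
  after D4: wrote 3B at 0x00 = e2e90f
  after D5: wrote 3B at 0x0b = e2e90f
query mem[0x06]=0xda, mem[0x17]=0xd7, mem[0x1c]=0x18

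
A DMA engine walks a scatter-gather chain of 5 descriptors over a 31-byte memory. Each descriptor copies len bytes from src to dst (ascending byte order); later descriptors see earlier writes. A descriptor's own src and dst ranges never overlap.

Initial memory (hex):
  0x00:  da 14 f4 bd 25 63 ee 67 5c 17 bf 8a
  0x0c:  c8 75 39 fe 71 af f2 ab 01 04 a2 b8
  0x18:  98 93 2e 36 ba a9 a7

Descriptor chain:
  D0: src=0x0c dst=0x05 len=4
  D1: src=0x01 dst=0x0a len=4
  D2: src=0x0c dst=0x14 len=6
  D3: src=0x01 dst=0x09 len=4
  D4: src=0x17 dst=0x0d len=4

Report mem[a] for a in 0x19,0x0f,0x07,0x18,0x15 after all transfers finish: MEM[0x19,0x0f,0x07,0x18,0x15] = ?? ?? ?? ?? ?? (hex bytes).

#0 dst[0x05+4] := {0xc8,0x75,0x39,0xfe}
#1 dst[0x0a+4] := {0x14,0xf4,0xbd,0x25}
#2 dst[0x14+6] := {0xbd,0x25,0x39,0xfe,0x71,0xaf}
#3 dst[0x09+4] := {0x14,0xf4,0xbd,0x25}
#4 dst[0x0d+4] := {0xfe,0x71,0xaf,0x2e}
query mem[0x19]=0xaf, mem[0x0f]=0xaf, mem[0x07]=0x39, mem[0x18]=0x71, mem[0x15]=0x25

MEM[0x19,0x0f,0x07,0x18,0x15] = af af 39 71 25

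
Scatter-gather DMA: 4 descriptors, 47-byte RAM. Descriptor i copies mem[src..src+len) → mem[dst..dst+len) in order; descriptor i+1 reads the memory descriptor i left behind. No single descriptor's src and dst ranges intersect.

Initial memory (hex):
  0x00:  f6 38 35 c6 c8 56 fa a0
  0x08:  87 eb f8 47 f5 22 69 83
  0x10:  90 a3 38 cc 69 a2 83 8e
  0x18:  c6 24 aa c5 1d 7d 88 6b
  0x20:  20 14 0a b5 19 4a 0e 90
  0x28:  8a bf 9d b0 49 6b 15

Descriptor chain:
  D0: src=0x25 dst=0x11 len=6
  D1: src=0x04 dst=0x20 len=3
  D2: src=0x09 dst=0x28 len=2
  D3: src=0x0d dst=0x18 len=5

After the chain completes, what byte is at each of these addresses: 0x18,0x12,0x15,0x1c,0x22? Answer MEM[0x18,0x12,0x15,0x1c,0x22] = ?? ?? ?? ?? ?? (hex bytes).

  after D0: wrote 6B at 0x11 = 4a0e908abf9d
  after D1: wrote 3B at 0x20 = c856fa
  after D2: wrote 2B at 0x28 = ebf8
  after D3: wrote 5B at 0x18 = 226983904a
query mem[0x18]=0x22, mem[0x12]=0x0e, mem[0x15]=0xbf, mem[0x1c]=0x4a, mem[0x22]=0xfa

MEM[0x18,0x12,0x15,0x1c,0x22] = 22 0e bf 4a fa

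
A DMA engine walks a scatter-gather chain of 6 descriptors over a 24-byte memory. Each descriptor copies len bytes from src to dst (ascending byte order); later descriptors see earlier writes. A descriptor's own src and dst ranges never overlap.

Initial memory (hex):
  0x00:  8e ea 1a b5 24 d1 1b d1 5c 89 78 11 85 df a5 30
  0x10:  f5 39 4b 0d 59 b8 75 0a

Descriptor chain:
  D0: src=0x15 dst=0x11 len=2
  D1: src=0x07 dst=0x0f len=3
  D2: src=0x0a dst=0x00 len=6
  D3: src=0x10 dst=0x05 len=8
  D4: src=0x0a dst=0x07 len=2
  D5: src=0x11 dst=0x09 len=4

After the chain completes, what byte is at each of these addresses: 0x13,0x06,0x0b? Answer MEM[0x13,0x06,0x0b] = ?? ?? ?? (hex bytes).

MEM[0x13,0x06,0x0b] = 0d 89 0d

#0 dst[0x11+2] := {0xb8,0x75}
#1 dst[0x0f+3] := {0xd1,0x5c,0x89}
#2 dst[0x00+6] := {0x78,0x11,0x85,0xdf,0xa5,0xd1}
#3 dst[0x05+8] := {0x5c,0x89,0x75,0x0d,0x59,0xb8,0x75,0x0a}
#4 dst[0x07+2] := {0xb8,0x75}
#5 dst[0x09+4] := {0x89,0x75,0x0d,0x59}
query mem[0x13]=0x0d, mem[0x06]=0x89, mem[0x0b]=0x0d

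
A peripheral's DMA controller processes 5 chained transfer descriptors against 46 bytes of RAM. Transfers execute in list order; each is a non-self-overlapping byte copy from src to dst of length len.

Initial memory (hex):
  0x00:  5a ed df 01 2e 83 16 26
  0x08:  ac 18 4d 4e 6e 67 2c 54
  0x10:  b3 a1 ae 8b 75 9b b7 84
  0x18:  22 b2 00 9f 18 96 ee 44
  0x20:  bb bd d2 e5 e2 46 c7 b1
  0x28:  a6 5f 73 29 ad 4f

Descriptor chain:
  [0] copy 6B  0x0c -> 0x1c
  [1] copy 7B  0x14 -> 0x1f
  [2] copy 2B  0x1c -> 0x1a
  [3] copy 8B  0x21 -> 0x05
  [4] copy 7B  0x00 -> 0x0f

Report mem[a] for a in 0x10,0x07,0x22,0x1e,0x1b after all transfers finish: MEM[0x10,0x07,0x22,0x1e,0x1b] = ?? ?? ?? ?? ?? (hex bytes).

D0: mem[0x1c..0x21] <- [6e 67 2c 54 b3 a1]
D1: mem[0x1f..0x25] <- [75 9b b7 84 22 b2 00]
D2: mem[0x1a..0x1b] <- [6e 67]
D3: mem[0x05..0x0c] <- [b7 84 22 b2 00 c7 b1 a6]
D4: mem[0x0f..0x15] <- [5a ed df 01 2e b7 84]
query mem[0x10]=0xed, mem[0x07]=0x22, mem[0x22]=0x84, mem[0x1e]=0x2c, mem[0x1b]=0x67

MEM[0x10,0x07,0x22,0x1e,0x1b] = ed 22 84 2c 67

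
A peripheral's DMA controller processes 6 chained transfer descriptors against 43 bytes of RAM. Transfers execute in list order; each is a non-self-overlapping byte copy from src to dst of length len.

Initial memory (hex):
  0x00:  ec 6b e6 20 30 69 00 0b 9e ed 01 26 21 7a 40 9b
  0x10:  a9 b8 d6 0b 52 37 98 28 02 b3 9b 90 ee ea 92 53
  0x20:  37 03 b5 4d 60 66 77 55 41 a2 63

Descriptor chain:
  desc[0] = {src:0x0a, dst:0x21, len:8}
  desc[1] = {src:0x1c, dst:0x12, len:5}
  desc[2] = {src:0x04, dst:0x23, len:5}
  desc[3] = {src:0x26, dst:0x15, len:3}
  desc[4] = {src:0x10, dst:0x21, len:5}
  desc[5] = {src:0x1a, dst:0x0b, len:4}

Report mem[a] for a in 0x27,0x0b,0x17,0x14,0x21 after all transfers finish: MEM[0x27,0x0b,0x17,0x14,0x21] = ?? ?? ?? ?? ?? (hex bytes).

[0] 0x0a->0x21 len=8 : 01 26 21 7a 40 9b a9 b8
[1] 0x1c->0x12 len=5 : ee ea 92 53 37
[2] 0x04->0x23 len=5 : 30 69 00 0b 9e
[3] 0x26->0x15 len=3 : 0b 9e b8
[4] 0x10->0x21 len=5 : a9 b8 ee ea 92
[5] 0x1a->0x0b len=4 : 9b 90 ee ea
query mem[0x27]=0x9e, mem[0x0b]=0x9b, mem[0x17]=0xb8, mem[0x14]=0x92, mem[0x21]=0xa9

MEM[0x27,0x0b,0x17,0x14,0x21] = 9e 9b b8 92 a9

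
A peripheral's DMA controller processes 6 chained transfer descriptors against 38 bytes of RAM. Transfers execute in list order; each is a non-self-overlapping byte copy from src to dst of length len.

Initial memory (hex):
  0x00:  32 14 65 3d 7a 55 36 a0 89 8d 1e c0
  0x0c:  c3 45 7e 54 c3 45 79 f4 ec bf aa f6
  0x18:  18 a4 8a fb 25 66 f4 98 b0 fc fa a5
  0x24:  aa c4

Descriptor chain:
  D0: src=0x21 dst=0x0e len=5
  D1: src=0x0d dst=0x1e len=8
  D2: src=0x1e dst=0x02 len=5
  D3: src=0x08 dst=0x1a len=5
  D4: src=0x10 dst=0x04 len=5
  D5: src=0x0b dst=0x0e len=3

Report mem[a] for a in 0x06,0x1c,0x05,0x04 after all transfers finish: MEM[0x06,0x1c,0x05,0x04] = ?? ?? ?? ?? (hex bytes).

[0] 0x21->0x0e len=5 : fc fa a5 aa c4
[1] 0x0d->0x1e len=8 : 45 fc fa a5 aa c4 f4 ec
[2] 0x1e->0x02 len=5 : 45 fc fa a5 aa
[3] 0x08->0x1a len=5 : 89 8d 1e c0 c3
[4] 0x10->0x04 len=5 : a5 aa c4 f4 ec
[5] 0x0b->0x0e len=3 : c0 c3 45
query mem[0x06]=0xc4, mem[0x1c]=0x1e, mem[0x05]=0xaa, mem[0x04]=0xa5

MEM[0x06,0x1c,0x05,0x04] = c4 1e aa a5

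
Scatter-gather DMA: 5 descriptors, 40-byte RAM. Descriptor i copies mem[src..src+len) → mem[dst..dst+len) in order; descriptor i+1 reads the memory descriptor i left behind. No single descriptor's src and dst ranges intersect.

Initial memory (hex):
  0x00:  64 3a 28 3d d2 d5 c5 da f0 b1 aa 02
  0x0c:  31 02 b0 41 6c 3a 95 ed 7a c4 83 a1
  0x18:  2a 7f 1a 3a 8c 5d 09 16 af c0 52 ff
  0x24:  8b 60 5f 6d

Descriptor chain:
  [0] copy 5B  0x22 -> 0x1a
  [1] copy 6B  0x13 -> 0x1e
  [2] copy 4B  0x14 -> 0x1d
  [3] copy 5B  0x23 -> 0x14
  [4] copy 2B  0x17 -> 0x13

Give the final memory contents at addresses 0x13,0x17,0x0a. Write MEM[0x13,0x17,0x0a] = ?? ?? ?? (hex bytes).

MEM[0x13,0x17,0x0a] = 5f 5f aa

#0 dst[0x1a+5] := {0x52,0xff,0x8b,0x60,0x5f}
#1 dst[0x1e+6] := {0xed,0x7a,0xc4,0x83,0xa1,0x2a}
#2 dst[0x1d+4] := {0x7a,0xc4,0x83,0xa1}
#3 dst[0x14+5] := {0x2a,0x8b,0x60,0x5f,0x6d}
#4 dst[0x13+2] := {0x5f,0x6d}
query mem[0x13]=0x5f, mem[0x17]=0x5f, mem[0x0a]=0xaa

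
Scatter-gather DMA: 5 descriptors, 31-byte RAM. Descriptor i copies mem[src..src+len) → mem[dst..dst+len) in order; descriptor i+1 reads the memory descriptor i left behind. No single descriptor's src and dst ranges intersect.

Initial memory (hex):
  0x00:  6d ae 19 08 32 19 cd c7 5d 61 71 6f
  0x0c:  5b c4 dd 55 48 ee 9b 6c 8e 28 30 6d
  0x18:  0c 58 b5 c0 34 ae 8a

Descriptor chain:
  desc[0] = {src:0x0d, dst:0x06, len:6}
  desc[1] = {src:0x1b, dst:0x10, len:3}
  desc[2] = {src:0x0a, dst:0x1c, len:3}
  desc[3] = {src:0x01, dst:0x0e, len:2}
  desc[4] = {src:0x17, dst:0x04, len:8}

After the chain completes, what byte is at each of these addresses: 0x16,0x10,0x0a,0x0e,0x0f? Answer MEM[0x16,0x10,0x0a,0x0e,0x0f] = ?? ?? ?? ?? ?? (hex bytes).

D0: mem[0x06..0x0b] <- [c4 dd 55 48 ee 9b]
D1: mem[0x10..0x12] <- [c0 34 ae]
D2: mem[0x1c..0x1e] <- [ee 9b 5b]
D3: mem[0x0e..0x0f] <- [ae 19]
D4: mem[0x04..0x0b] <- [6d 0c 58 b5 c0 ee 9b 5b]
query mem[0x16]=0x30, mem[0x10]=0xc0, mem[0x0a]=0x9b, mem[0x0e]=0xae, mem[0x0f]=0x19

MEM[0x16,0x10,0x0a,0x0e,0x0f] = 30 c0 9b ae 19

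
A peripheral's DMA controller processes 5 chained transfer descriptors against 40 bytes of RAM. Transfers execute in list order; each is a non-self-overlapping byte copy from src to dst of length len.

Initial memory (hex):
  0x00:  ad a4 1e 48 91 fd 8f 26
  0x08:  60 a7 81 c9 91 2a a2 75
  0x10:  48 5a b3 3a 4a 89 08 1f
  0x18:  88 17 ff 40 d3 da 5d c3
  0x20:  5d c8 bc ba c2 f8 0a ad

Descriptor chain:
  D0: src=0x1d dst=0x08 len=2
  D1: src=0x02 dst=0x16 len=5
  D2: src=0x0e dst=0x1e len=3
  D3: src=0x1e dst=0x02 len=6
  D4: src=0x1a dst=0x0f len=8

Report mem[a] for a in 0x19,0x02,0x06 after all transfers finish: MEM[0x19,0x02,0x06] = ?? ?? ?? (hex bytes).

MEM[0x19,0x02,0x06] = fd a2 bc

D0: mem[0x08..0x09] <- [da 5d]
D1: mem[0x16..0x1a] <- [1e 48 91 fd 8f]
D2: mem[0x1e..0x20] <- [a2 75 48]
D3: mem[0x02..0x07] <- [a2 75 48 c8 bc ba]
D4: mem[0x0f..0x16] <- [8f 40 d3 da a2 75 48 c8]
query mem[0x19]=0xfd, mem[0x02]=0xa2, mem[0x06]=0xbc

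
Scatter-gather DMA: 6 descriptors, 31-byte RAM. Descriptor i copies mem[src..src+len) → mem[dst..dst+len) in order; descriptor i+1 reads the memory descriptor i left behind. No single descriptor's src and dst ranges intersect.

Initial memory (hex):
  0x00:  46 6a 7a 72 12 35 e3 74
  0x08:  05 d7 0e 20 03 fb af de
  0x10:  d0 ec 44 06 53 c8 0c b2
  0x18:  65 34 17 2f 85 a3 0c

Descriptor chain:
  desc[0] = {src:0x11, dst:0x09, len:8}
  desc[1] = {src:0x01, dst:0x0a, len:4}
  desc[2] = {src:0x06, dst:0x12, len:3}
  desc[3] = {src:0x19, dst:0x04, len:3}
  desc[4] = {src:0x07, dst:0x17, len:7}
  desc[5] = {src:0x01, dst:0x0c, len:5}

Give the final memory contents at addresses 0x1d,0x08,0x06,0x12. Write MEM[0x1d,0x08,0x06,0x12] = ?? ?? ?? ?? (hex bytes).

#0 dst[0x09+8] := {0xec,0x44,0x06,0x53,0xc8,0x0c,0xb2,0x65}
#1 dst[0x0a+4] := {0x6a,0x7a,0x72,0x12}
#2 dst[0x12+3] := {0xe3,0x74,0x05}
#3 dst[0x04+3] := {0x34,0x17,0x2f}
#4 dst[0x17+7] := {0x74,0x05,0xec,0x6a,0x7a,0x72,0x12}
#5 dst[0x0c+5] := {0x6a,0x7a,0x72,0x34,0x17}
query mem[0x1d]=0x12, mem[0x08]=0x05, mem[0x06]=0x2f, mem[0x12]=0xe3

MEM[0x1d,0x08,0x06,0x12] = 12 05 2f e3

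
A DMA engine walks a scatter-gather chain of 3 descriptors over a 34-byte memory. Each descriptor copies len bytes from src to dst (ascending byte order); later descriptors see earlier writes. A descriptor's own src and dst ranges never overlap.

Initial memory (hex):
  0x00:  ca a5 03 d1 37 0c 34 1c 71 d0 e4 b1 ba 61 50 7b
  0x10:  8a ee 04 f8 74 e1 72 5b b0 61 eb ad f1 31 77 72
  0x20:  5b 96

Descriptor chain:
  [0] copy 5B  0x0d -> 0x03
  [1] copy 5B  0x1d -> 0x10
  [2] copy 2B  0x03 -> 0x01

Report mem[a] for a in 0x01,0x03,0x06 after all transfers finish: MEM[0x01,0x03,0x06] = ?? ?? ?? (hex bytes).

[0] 0x0d->0x03 len=5 : 61 50 7b 8a ee
[1] 0x1d->0x10 len=5 : 31 77 72 5b 96
[2] 0x03->0x01 len=2 : 61 50
query mem[0x01]=0x61, mem[0x03]=0x61, mem[0x06]=0x8a

MEM[0x01,0x03,0x06] = 61 61 8a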